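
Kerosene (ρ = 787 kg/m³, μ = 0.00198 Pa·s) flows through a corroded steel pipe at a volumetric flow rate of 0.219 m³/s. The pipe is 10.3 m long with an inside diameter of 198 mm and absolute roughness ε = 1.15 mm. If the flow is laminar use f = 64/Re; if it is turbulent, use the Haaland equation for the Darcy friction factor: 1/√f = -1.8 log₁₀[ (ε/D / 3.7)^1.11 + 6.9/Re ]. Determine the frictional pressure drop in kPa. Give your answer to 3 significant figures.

Cross-sectional area A = πD²/4 = π(0.198)²/4 = 0.03079 m²; mean velocity V = Q/A = 0.219/0.03079 = 7.113 m/s.
Reynolds number Re = ρVD/μ = 787 · 7.113 · 0.198 / 0.00198 = 5.598e+05.
Re > 4000 → turbulent. Relative roughness ε/D = 0.00115/0.198 = 0.00581. Haaland: 1/√f = -1.8 log₁₀[(0.00581/3.7)^1.11 + 6.9/5.598e+05] = -1.8 log₁₀[0.000772 + 1.23e-05] = 5.59, so f = 0.032.
Darcy-Weisbach: ΔP = f(L/D)(ρV²/2) = 0.032·(10.3/0.198)·(787·7.113²/2) = 0.032·52.02·1.991e+04 = 3.314e+04 Pa.
ΔP = 3.314e+04 Pa = 33.1 kPa.

ΔP ≈ 33.1 kPa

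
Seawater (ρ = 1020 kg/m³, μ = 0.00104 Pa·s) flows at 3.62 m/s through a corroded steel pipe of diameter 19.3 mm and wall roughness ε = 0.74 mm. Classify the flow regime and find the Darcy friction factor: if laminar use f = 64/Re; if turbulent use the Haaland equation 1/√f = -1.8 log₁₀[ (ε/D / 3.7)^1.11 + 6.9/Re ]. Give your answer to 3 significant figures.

f ≈ 0.0640

Re = ρVD/μ = 1020·3.62·0.0193/0.00104 = 6.852e+04.
Re > 4000 → turbulent. ε/D = 0.00074/0.0193 = 0.0383; Haaland: 1/√f = -1.8 log₁₀[0.00627 + 0.000101] = 3.953, so f = 0.06401.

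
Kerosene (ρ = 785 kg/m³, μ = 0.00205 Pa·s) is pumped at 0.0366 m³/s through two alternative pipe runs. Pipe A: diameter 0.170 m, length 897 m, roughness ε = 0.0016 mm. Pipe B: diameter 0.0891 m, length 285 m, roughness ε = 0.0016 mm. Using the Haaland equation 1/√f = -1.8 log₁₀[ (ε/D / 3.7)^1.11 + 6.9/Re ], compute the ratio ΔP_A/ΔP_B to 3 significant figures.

Pipe A: V = Q/A = 0.0366/0.0227 = 1.612 m/s; Re = 1.05e+05; ε/D = 9.41e-06; Haaland → f = 0.01768; ΔP_A = f(L/D)(ρV²/2) = 9.52e+04 Pa.
Pipe B: V = Q/A = 0.0366/0.006235 = 5.87 m/s; Re = 2.003e+05; ε/D = 1.8e-05; Haaland → f = 0.01561; ΔP_B = f(L/D)(ρV²/2) = 6.751e+05 Pa.
ΔP_A/ΔP_B = 9.52e+04/6.751e+05 = 0.141.

ΔP_A/ΔP_B ≈ 0.141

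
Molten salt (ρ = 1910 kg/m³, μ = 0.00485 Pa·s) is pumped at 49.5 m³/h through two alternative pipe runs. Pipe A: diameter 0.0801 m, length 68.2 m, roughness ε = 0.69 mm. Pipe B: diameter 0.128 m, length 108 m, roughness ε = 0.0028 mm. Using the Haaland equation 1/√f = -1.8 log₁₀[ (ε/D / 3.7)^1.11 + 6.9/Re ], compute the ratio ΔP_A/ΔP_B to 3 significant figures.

Pipe A: V = Q/A = 0.01375/0.005039 = 2.729 m/s; Re = 8.607e+04; ε/D = 0.00861; Haaland → f = 0.03684; ΔP_A = f(L/D)(ρV²/2) = 2.23e+05 Pa.
Pipe B: V = Q/A = 0.01375/0.01287 = 1.069 m/s; Re = 5.386e+04; ε/D = 2.19e-05; Haaland → f = 0.02043; ΔP_B = f(L/D)(ρV²/2) = 1.879e+04 Pa.
ΔP_A/ΔP_B = 2.23e+05/1.879e+04 = 11.9.

ΔP_A/ΔP_B ≈ 11.9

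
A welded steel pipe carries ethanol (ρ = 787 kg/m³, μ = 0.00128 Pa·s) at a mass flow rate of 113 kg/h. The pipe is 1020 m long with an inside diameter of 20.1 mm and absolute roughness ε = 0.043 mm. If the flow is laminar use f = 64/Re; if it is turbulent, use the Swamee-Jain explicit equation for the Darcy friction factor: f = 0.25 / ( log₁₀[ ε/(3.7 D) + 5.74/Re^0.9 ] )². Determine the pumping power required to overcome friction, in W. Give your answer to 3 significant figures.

ṁ = 113 kg/h = 113/3600 = 0.03139 kg/s.
A = πD²/4 = π(0.0201)²/4 = 0.0003173 m²; mean velocity V = ṁ/(ρA) = 0.03139/(787 · 0.0003173) = 0.1257 m/s.
Reynolds number Re = ρVD/μ = 787 · 0.1257 · 0.0201 / 0.00128 = 1553.
Re < 2300 → laminar flow, so f = 64/Re = 64/1553 = 0.0412 (the turbulent correlation is not needed).
Darcy-Weisbach: ΔP = f(L/D)(ρV²/2) = 0.0412·(1020/0.0201)·(787·0.1257²/2) = 0.0412·5.075e+04·6.217 = 1.3e+04 Pa.
Q = ṁ/ρ = 0.03139/787 = 3.988e-05 m³/s.
Pumping power P = QΔP = 3.988e-05·1.3e+04 = 0.5184 W = 0.518 W.

P ≈ 0.518 W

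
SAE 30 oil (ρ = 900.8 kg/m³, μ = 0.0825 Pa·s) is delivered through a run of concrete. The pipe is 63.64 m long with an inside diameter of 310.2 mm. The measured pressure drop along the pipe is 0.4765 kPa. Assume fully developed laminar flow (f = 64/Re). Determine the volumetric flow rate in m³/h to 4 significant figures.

Q ≈ 74.25 m³/h

For laminar flow, f = 64/Re with Re = ρVD/μ, so Darcy-Weisbach reduces to ΔP = 32μLV/D². Solving for V: V = ΔP·D²/(32μL) = 476.5·(0.3102)²/(32·0.0825·63.64) = 0.2729 m/s.
Check: Re = ρVD/μ = 900.8·0.2729·0.3102/0.0825 = 924.3 < 2300, so the laminar assumption holds.
Q = V·A = 0.2729·(π/4·0.3102²) = 0.02062 m³/s = 74.25 m³/h.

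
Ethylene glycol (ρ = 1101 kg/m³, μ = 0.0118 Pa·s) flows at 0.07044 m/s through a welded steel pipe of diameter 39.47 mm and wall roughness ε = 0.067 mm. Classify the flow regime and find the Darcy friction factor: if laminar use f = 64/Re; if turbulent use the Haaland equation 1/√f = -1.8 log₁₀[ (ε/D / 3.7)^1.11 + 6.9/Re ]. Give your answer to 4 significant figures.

f ≈ 0.2467

Re = ρVD/μ = 1101·0.07044·0.03947/0.0118 = 259.4.
Re < 2300 → laminar, so f = 64/Re = 0.2467 (roughness is irrelevant in laminar flow).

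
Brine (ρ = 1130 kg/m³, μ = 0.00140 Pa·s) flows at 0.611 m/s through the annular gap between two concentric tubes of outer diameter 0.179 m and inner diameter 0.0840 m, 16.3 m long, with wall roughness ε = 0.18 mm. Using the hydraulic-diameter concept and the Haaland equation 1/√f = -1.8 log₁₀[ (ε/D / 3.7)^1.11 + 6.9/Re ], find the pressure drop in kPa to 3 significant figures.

Hydraulic diameter D_h = 4A/P = D_o - D_i = 0.179 - 0.084 = 0.095 m.
Re = ρVD_h/μ = 1130·0.611·0.095/0.0014 = 4.685e+04.
ε/D_h = 0.00018/0.095 = 0.00189; Haaland gives 1/√f = -1.8 log₁₀[0.000223+0.000147] = 6.178, so f = 0.0262.
ΔP = f(L/D_h)(ρV²/2) = 0.0262·16.3/0.095·210.9 = 948.3 Pa.
ΔP = 0.948 kPa.

ΔP ≈ 0.948 kPa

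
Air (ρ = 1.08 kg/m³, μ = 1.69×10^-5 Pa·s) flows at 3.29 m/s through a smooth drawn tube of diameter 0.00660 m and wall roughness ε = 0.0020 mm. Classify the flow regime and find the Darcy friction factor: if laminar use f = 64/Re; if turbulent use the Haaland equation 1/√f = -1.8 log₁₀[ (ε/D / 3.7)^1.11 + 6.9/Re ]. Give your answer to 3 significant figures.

Re = ρVD/μ = 1.08·3.29·0.0066/1.69e-05 = 1388.
Re < 2300 → laminar, so f = 64/Re = 0.04612 (roughness is irrelevant in laminar flow).

f ≈ 0.0461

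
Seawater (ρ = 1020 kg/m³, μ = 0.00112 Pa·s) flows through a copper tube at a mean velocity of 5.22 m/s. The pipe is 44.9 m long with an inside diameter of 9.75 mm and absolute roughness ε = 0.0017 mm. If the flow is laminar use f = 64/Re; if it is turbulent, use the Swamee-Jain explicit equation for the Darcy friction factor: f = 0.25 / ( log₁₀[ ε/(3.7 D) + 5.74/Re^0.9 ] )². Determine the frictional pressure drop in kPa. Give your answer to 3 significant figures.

Reynolds number Re = ρVD/μ = 1020 · 5.22 · 0.00975 / 0.00112 = 4.635e+04.
Re > 4000 → turbulent. Relative roughness ε/D = 1.7e-06/0.00975 = 0.000174. Swamee-Jain: f = 0.25/(log₁₀[0.000174/3.7 + 5.74/4.635e+04^0.9])² = 0.25/(log₁₀[4.71e-05 + 0.000363])² = 0.25/(-3.387)² = 0.02179.
Darcy-Weisbach: ΔP = f(L/D)(ρV²/2) = 0.02179·(44.9/0.00975)·(1020·5.22²/2) = 0.02179·4605·1.39e+04 = 1.394e+06 Pa.
ΔP = 1.394e+06 Pa = 1390 kPa.

ΔP ≈ 1390 kPa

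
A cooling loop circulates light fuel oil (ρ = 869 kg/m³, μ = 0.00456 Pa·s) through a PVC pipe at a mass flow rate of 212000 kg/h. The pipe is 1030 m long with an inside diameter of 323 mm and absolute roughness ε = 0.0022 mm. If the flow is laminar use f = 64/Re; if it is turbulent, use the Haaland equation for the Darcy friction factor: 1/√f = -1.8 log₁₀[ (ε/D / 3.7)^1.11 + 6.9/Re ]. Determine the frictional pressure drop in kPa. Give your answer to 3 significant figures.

ΔP ≈ 19.6 kPa

ṁ = 212000 kg/h = 212000/3600 = 58.89 kg/s.
A = πD²/4 = π(0.323)²/4 = 0.08194 m²; mean velocity V = ṁ/(ρA) = 58.89/(869 · 0.08194) = 0.827 m/s.
Reynolds number Re = ρVD/μ = 869 · 0.827 · 0.323 / 0.00456 = 5.091e+04.
Re > 4000 → turbulent. Relative roughness ε/D = 2.2e-06/0.323 = 6.81e-06. Haaland: 1/√f = -1.8 log₁₀[(6.81e-06/3.7)^1.11 + 6.9/5.091e+04] = -1.8 log₁₀[4.31e-07 + 0.000136] = 6.96, so f = 0.02064.
Darcy-Weisbach: ΔP = f(L/D)(ρV²/2) = 0.02064·(1030/0.323)·(869·0.827²/2) = 0.02064·3189·297.2 = 1.956e+04 Pa.
ΔP = 1.956e+04 Pa = 19.6 kPa.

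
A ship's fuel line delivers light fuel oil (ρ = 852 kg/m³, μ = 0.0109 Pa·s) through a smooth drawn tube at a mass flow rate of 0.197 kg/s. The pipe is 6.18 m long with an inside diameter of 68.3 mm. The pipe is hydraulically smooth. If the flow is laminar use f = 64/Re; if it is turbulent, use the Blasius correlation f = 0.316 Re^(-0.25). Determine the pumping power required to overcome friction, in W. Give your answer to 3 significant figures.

A = πD²/4 = π(0.0683)²/4 = 0.003664 m²; mean velocity V = ṁ/(ρA) = 0.197/(852 · 0.003664) = 0.06311 m/s.
Reynolds number Re = ρVD/μ = 852 · 0.06311 · 0.0683 / 0.0109 = 336.9.
Re < 2300 → laminar flow, so f = 64/Re = 64/336.9 = 0.19 (the turbulent correlation is not needed).
Darcy-Weisbach: ΔP = f(L/D)(ρV²/2) = 0.19·(6.18/0.0683)·(852·0.06311²/2) = 0.19·90.48·1.697 = 29.16 Pa.
Q = ṁ/ρ = 0.197/852 = 0.0002312 m³/s.
Pumping power P = QΔP = 0.0002312·29.16 = 0.006743 W = 0.00674 W.

P ≈ 0.00674 W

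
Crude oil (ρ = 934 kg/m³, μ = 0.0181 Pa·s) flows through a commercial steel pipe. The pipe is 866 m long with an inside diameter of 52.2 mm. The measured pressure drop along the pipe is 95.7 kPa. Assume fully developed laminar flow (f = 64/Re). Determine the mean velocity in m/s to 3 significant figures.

For laminar flow, f = 64/Re with Re = ρVD/μ, so Darcy-Weisbach reduces to ΔP = 32μLV/D². Solving for V: V = ΔP·D²/(32μL) = 9.57e+04·(0.0522)²/(32·0.0181·866) = 0.5199 m/s.
Check: Re = ρVD/μ = 934·0.5199·0.0522/0.0181 = 1400 < 2300, so the laminar assumption holds.

V ≈ 0.520 m/s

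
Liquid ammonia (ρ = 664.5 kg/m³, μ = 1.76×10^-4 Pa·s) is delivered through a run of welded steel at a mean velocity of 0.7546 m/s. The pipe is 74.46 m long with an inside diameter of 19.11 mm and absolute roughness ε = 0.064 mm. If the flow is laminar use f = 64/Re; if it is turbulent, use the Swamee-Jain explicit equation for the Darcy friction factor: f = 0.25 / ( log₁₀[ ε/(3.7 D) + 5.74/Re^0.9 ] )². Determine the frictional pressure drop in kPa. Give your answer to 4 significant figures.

ΔP ≈ 21.70 kPa

Reynolds number Re = ρVD/μ = 664.5 · 0.7546 · 0.01911 / 0.000176 = 5.445e+04.
Re > 4000 → turbulent. Relative roughness ε/D = 6.4e-05/0.01911 = 0.00335. Swamee-Jain: f = 0.25/(log₁₀[0.00335/3.7 + 5.74/5.445e+04^0.9])² = 0.25/(log₁₀[0.000905 + 0.000314])² = 0.25/(-2.914)² = 0.02944.
Darcy-Weisbach: ΔP = f(L/D)(ρV²/2) = 0.02944·(74.46/0.01911)·(664.5·0.7546²/2) = 0.02944·3896·189.2 = 2.17e+04 Pa.
ΔP = 2.17e+04 Pa = 21.70 kPa.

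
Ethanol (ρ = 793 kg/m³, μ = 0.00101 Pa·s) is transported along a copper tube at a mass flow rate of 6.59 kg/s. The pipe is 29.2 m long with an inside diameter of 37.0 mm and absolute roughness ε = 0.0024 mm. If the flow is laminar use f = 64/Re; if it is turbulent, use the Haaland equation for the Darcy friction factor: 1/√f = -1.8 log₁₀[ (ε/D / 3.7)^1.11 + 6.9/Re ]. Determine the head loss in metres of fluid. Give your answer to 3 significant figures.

A = πD²/4 = π(0.037)²/4 = 0.001075 m²; mean velocity V = ṁ/(ρA) = 6.59/(793 · 0.001075) = 7.729 m/s.
Reynolds number Re = ρVD/μ = 793 · 7.729 · 0.037 / 0.00101 = 2.245e+05.
Re > 4000 → turbulent. Relative roughness ε/D = 2.4e-06/0.037 = 6.49e-05. Haaland: 1/√f = -1.8 log₁₀[(6.49e-05/3.7)^1.11 + 6.9/2.245e+05] = -1.8 log₁₀[5.26e-06 + 3.07e-05] = 7.999, so f = 0.01563.
Darcy-Weisbach: ΔP = f(L/D)(ρV²/2) = 0.01563·(29.2/0.037)·(793·7.729²/2) = 0.01563·789.2·2.369e+04 = 2.921e+05 Pa.
Head loss h_f = ΔP/(ρg) = 2.921e+05/(793·9.81) = 37.6 m.

h_f ≈ 37.6 m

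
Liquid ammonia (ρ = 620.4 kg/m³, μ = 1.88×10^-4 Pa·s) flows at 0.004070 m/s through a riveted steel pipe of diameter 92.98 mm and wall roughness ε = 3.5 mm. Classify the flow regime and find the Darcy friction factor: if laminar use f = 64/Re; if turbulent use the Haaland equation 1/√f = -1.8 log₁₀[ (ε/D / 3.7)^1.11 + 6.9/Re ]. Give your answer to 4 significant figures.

f ≈ 0.05125

Re = ρVD/μ = 620.4·0.00407·0.09298/0.000188 = 1249.
Re < 2300 → laminar, so f = 64/Re = 0.05125 (roughness is irrelevant in laminar flow).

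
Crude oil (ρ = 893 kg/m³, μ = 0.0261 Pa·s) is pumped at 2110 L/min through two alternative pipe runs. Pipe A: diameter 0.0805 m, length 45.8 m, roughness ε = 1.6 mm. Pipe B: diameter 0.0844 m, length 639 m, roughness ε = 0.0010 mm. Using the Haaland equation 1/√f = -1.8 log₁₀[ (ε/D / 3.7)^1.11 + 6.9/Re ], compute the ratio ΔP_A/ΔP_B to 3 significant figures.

Pipe A: V = Q/A = 0.03517/0.00509 = 6.91 m/s; Re = 1.903e+04; ε/D = 0.0199; Haaland → f = 0.05057; ΔP_A = f(L/D)(ρV²/2) = 6.134e+05 Pa.
Pipe B: V = Q/A = 0.03517/0.005595 = 6.286 m/s; Re = 1.815e+04; ε/D = 1.18e-05; Haaland → f = 0.0264; ΔP_B = f(L/D)(ρV²/2) = 3.526e+06 Pa.
ΔP_A/ΔP_B = 6.134e+05/3.526e+06 = 0.174.

ΔP_A/ΔP_B ≈ 0.174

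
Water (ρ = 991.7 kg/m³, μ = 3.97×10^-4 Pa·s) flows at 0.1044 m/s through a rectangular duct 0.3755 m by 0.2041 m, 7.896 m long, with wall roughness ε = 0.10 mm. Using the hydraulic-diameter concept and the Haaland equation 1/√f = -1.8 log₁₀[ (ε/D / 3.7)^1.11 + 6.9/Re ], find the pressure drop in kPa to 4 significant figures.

ΔP ≈ 0.003338 kPa

Hydraulic diameter D_h = 4A/P = 4·(0.3755·0.2041)/(2·(0.3755+0.2041)) = 0.3066/1.159 = 0.2645 m.
Re = ρVD_h/μ = 991.7·0.1044·0.2645/0.000397 = 6.897e+04.
ε/D_h = 0.0001/0.2645 = 0.000378; Haaland gives 1/√f = -1.8 log₁₀[3.72e-05+0.0001] = 6.953, so f = 0.02069.
ΔP = f(L/D_h)(ρV²/2) = 0.02069·7.896/0.2645·5.404 = 3.338 Pa.
ΔP = 0.003338 kPa.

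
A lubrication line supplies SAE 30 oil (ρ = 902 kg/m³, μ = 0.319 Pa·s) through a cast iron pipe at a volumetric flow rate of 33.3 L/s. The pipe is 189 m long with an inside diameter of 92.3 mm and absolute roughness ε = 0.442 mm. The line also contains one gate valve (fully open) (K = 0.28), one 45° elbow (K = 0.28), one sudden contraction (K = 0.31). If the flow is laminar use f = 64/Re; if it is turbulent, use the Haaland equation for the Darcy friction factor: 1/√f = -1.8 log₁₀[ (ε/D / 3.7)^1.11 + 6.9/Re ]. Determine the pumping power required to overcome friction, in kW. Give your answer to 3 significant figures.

Q = 33.3 L/s = 33.3/1000 = 0.0333 m³/s.
Cross-sectional area A = πD²/4 = π(0.0923)²/4 = 0.006691 m²; mean velocity V = Q/A = 0.0333/0.006691 = 4.977 m/s.
Reynolds number Re = ρVD/μ = 902 · 4.977 · 0.0923 / 0.319 = 1299.
Re < 2300 → laminar flow, so f = 64/Re = 64/1299 = 0.04927 (the turbulent correlation is not needed).
Total minor-loss coefficient ΣK = 1·0.28 + 1·0.28 + 1·0.31 = 0.87.
ΔP = [f·L/D + ΣK]·(ρV²/2) = [0.04927·189/0.0923 + 0.87]·(902·4.977²/2) = [100.9 + 0.87]·1.117e+04 = 1.137e+06 Pa.
Pumping power P = QΔP = 0.0333·1.137e+06 = 37850 W = 37.9 kW.

P ≈ 37.9 kW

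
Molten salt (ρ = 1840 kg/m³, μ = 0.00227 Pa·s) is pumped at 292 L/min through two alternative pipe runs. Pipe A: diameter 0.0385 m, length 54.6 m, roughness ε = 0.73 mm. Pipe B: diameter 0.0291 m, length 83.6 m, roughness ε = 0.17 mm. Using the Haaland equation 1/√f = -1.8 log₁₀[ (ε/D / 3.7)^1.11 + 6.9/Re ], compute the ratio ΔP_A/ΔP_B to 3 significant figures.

Pipe A: V = Q/A = 0.004867/0.001164 = 4.18 m/s; Re = 1.305e+05; ε/D = 0.019; Haaland → f = 0.04805; ΔP_A = f(L/D)(ρV²/2) = 1.096e+06 Pa.
Pipe B: V = Q/A = 0.004867/0.0006651 = 7.317 m/s; Re = 1.726e+05; ε/D = 0.00584; Haaland → f = 0.03237; ΔP_B = f(L/D)(ρV²/2) = 4.58e+06 Pa.
ΔP_A/ΔP_B = 1.096e+06/4.58e+06 = 0.239.

ΔP_A/ΔP_B ≈ 0.239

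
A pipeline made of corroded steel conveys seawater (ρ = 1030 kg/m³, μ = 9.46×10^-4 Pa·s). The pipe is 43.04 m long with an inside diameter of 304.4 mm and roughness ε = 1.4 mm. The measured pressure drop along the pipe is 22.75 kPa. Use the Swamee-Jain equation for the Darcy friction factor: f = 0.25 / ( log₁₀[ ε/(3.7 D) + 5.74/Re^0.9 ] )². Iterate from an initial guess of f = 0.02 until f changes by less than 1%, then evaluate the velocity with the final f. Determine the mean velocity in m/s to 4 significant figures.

Rearranging Darcy-Weisbach: V = √(2·ΔP·D/(f·L·ρ)). With ε/D = 0.0014/0.3044 = 0.0046, iterate starting from f = 0.02:
  f = 0.02 → V = √(2·2.275e+04·0.3044/(0.02·43.04·1030)) = 3.952 m/s; Re = ρVD/μ = 1.31e+06; f → 0.02974
  f = 0.02974 → V = 3.241 m/s; Re = 1.074e+06; f → 0.02977
Converged (Δf/f < 1%). With the final f = 0.02977: V = √(2·2.275e+04·0.3044/(0.02977·43.04·1030)) = 3.24 m/s.

V ≈ 3.240 m/s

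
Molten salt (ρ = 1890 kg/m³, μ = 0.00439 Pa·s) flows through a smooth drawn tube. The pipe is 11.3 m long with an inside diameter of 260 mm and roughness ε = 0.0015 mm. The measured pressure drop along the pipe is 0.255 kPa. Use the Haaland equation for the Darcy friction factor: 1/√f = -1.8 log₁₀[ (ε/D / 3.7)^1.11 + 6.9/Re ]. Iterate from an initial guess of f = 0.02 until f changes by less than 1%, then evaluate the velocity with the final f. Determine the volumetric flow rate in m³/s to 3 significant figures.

Q ≈ 0.0298 m³/s

Rearranging Darcy-Weisbach: V = √(2·ΔP·D/(f·L·ρ)). With ε/D = 1.5e-06/0.26 = 5.77e-06, iterate starting from f = 0.02:
  f = 0.02 → V = √(2·255·0.26/(0.02·11.3·1890)) = 0.5572 m/s; Re = ρVD/μ = 6.237e+04; f → 0.01973
  f = 0.01973 → V = 0.5609 m/s; Re = 6.279e+04; f → 0.01971
Converged (Δf/f < 1%). With the final f = 0.01971: V = √(2·255·0.26/(0.01971·11.3·1890)) = 0.5613 m/s.
Q = V·A = 0.5613·(π/4·0.26²) = 0.0298 m³/s = 0.0298 m³/s.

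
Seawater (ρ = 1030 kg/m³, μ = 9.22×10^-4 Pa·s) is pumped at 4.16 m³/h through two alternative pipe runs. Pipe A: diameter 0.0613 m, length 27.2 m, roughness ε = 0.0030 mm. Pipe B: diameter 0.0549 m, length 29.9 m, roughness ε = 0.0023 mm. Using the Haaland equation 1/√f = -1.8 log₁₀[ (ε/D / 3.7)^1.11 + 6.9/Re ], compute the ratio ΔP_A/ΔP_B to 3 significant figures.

ΔP_A/ΔP_B ≈ 0.538

Pipe A: V = Q/A = 0.001156/0.002951 = 0.3915 m/s; Re = 2.681e+04; ε/D = 4.89e-05; Haaland → f = 0.02404; ΔP_A = f(L/D)(ρV²/2) = 842.2 Pa.
Pipe B: V = Q/A = 0.001156/0.002367 = 0.4882 m/s; Re = 2.994e+04; ε/D = 4.19e-05; Haaland → f = 0.02341; ΔP_B = f(L/D)(ρV²/2) = 1564 Pa.
ΔP_A/ΔP_B = 842.2/1564 = 0.538.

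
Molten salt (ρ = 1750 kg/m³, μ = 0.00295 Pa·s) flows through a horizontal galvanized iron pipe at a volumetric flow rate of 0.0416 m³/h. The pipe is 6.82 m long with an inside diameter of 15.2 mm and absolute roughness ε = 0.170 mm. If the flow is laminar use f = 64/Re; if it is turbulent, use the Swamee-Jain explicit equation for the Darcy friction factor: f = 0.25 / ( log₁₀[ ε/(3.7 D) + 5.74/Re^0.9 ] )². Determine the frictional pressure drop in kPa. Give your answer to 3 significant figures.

ΔP ≈ 0.177 kPa

Q = 0.0416 m³/h = 0.0416/3600 = 1.156e-05 m³/s.
Cross-sectional area A = πD²/4 = π(0.0152)²/4 = 0.0001815 m²; mean velocity V = Q/A = 1.156e-05/0.0001815 = 0.06368 m/s.
Reynolds number Re = ρVD/μ = 1750 · 0.06368 · 0.0152 / 0.00295 = 574.2.
Re < 2300 → laminar flow, so f = 64/Re = 64/574.2 = 0.1115 (the turbulent correlation is not needed).
Darcy-Weisbach: ΔP = f(L/D)(ρV²/2) = 0.1115·(6.82/0.0152)·(1750·0.06368²/2) = 0.1115·448.7·3.548 = 177.5 Pa.
ΔP = 177.5 Pa = 0.177 kPa.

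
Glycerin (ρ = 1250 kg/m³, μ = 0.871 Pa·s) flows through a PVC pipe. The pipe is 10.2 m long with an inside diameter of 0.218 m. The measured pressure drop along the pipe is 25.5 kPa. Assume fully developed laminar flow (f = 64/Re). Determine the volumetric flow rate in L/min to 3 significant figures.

Q ≈ 9550 L/min

For laminar flow, f = 64/Re with Re = ρVD/μ, so Darcy-Weisbach reduces to ΔP = 32μLV/D². Solving for V: V = ΔP·D²/(32μL) = 2.55e+04·(0.218)²/(32·0.871·10.2) = 4.263 m/s.
Check: Re = ρVD/μ = 1250·4.263·0.218/0.871 = 1334 < 2300, so the laminar assumption holds.
Q = V·A = 4.263·(π/4·0.218²) = 0.1591 m³/s = 9550 L/min.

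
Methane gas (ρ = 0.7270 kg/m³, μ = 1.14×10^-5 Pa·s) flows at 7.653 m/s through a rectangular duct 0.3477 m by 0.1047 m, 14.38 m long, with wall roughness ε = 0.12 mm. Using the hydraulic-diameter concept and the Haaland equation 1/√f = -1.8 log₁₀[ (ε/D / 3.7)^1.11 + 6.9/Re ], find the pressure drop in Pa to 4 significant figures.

Hydraulic diameter D_h = 4A/P = 4·(0.3477·0.1047)/(2·(0.3477+0.1047)) = 0.1456/0.9048 = 0.1609 m.
Re = ρVD_h/μ = 0.727·7.653·0.1609/1.14e-05 = 7.855e+04.
ε/D_h = 0.00012/0.1609 = 0.000746; Haaland gives 1/√f = -1.8 log₁₀[7.9e-05+8.78e-05] = 6.8, so f = 0.02163.
ΔP = f(L/D_h)(ρV²/2) = 0.02163·14.38/0.1609·21.29 = 41.14 Pa.

ΔP ≈ 41.14 Pa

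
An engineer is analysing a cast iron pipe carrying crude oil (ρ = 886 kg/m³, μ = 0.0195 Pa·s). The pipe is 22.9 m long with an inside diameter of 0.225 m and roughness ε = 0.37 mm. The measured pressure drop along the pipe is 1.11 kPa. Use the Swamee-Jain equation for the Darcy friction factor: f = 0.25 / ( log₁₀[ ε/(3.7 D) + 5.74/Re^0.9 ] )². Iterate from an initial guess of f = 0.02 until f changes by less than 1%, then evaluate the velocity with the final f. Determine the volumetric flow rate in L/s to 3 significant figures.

Rearranging Darcy-Weisbach: V = √(2·ΔP·D/(f·L·ρ)). With ε/D = 0.00037/0.225 = 0.00164, iterate starting from f = 0.02:
  f = 0.02 → V = √(2·1110·0.225/(0.02·22.9·886)) = 1.109 m/s; Re = ρVD/μ = 1.134e+04; f → 0.03278
  f = 0.03278 → V = 0.8666 m/s; Re = 8859; f → 0.03461
  f = 0.03461 → V = 0.8434 m/s; Re = 8623; f → 0.03482
Converged (Δf/f < 1%). With the final f = 0.03482: V = √(2·1110·0.225/(0.03482·22.9·886)) = 0.8408 m/s.
Q = V·A = 0.8408·(π/4·0.225²) = 0.03343 m³/s = 33.4 L/s.

Q ≈ 33.4 L/s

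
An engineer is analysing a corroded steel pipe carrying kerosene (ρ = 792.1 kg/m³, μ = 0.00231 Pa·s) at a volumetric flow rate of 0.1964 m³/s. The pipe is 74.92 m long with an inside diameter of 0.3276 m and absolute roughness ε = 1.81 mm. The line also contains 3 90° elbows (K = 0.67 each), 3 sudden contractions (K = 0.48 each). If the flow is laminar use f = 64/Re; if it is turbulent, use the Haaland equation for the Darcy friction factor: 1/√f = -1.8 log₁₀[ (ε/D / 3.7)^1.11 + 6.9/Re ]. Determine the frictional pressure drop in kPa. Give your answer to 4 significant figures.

Cross-sectional area A = πD²/4 = π(0.3276)²/4 = 0.08429 m²; mean velocity V = Q/A = 0.1964/0.08429 = 2.33 m/s.
Reynolds number Re = ρVD/μ = 792.1 · 2.33 · 0.3276 / 0.00231 = 2.617e+05.
Re > 4000 → turbulent. Relative roughness ε/D = 0.00181/0.3276 = 0.00553. Haaland: 1/√f = -1.8 log₁₀[(0.00553/3.7)^1.11 + 6.9/2.617e+05] = -1.8 log₁₀[0.00073 + 2.64e-05] = 5.618, so f = 0.03168.
Total minor-loss coefficient ΣK = 3·0.67 + 3·0.48 = 3.45.
ΔP = [f·L/D + ΣK]·(ρV²/2) = [0.03168·74.92/0.3276 + 3.45]·(792.1·2.33²/2) = [7.245 + 3.45]·2150 = 2.3e+04 Pa.
ΔP = 2.3e+04 Pa = 23.00 kPa.

ΔP ≈ 23.00 kPa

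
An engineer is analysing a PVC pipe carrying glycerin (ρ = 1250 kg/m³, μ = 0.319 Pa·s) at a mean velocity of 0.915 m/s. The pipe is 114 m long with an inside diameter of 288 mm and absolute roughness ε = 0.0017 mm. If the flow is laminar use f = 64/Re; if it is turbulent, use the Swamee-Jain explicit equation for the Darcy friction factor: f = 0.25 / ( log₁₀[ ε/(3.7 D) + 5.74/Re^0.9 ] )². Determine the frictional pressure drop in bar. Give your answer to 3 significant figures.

Reynolds number Re = ρVD/μ = 1250 · 0.915 · 0.288 / 0.319 = 1033.
Re < 2300 → laminar flow, so f = 64/Re = 64/1033 = 0.06198 (the turbulent correlation is not needed).
Darcy-Weisbach: ΔP = f(L/D)(ρV²/2) = 0.06198·(114/0.288)·(1250·0.915²/2) = 0.06198·395.8·523.3 = 1.284e+04 Pa.
ΔP = 1.284e+04 Pa = 0.128 bar.

ΔP ≈ 0.128 bar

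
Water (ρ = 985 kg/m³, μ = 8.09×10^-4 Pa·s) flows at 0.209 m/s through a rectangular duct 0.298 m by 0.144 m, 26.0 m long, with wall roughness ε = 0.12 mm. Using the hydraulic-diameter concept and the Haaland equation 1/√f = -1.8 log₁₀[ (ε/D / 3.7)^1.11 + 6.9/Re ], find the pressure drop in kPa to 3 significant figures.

ΔP ≈ 0.0653 kPa

Hydraulic diameter D_h = 4A/P = 4·(0.298·0.144)/(2·(0.298+0.144)) = 0.1716/0.884 = 0.1942 m.
Re = ρVD_h/μ = 985·0.209·0.1942/0.000809 = 4.941e+04.
ε/D_h = 0.00012/0.1942 = 0.000618; Haaland gives 1/√f = -1.8 log₁₀[6.42e-05+0.00014] = 6.643, so f = 0.02266.
ΔP = f(L/D_h)(ρV²/2) = 0.02266·26/0.1942·21.51 = 65.27 Pa.
ΔP = 0.0653 kPa.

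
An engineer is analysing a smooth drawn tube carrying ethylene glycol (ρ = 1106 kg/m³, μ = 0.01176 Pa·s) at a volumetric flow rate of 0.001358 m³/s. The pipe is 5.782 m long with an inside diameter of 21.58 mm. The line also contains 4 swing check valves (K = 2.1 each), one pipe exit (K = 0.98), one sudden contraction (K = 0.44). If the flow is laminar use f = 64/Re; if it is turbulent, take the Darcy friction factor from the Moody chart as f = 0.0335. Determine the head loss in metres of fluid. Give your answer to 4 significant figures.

h_f ≈ 13.21 m

Cross-sectional area A = πD²/4 = π(0.02158)²/4 = 0.0003658 m²; mean velocity V = Q/A = 0.001358/0.0003658 = 3.713 m/s.
Reynolds number Re = ρVD/μ = 1106 · 3.713 · 0.02158 / 0.0118 = 7535.
Re > 4000 → turbulent; use the Moody-chart value f = 0.0335.
Total minor-loss coefficient ΣK = 4·2.1 + 1·0.98 + 1·0.44 = 9.82.
ΔP = [f·L/D + ΣK]·(ρV²/2) = [0.0335·5.782/0.02158 + 9.82]·(1106·3.713²/2) = [8.976 + 9.82]·7623 = 1.433e+05 Pa.
Head loss h_f = ΔP/(ρg) = 1.433e+05/(1106·9.81) = 13.21 m.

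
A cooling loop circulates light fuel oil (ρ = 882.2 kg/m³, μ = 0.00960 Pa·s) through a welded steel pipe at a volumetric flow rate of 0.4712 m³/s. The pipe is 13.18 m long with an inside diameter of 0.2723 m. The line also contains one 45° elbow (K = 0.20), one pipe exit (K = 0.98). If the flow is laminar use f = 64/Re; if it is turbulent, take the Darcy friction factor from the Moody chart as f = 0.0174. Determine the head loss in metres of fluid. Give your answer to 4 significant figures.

h_f ≈ 6.748 m

Cross-sectional area A = πD²/4 = π(0.2723)²/4 = 0.05824 m²; mean velocity V = Q/A = 0.4712/0.05824 = 8.091 m/s.
Reynolds number Re = ρVD/μ = 882.2 · 8.091 · 0.2723 / 0.0096 = 2.025e+05.
Re > 4000 → turbulent; use the Moody-chart value f = 0.0174.
Total minor-loss coefficient ΣK = 1·0.2 + 1·0.98 = 1.18.
ΔP = [f·L/D + ΣK]·(ρV²/2) = [0.0174·13.18/0.2723 + 1.18]·(882.2·8.091²/2) = [0.8422 + 1.18]·2.888e+04 = 5.84e+04 Pa.
Head loss h_f = ΔP/(ρg) = 5.84e+04/(882.2·9.81) = 6.748 m.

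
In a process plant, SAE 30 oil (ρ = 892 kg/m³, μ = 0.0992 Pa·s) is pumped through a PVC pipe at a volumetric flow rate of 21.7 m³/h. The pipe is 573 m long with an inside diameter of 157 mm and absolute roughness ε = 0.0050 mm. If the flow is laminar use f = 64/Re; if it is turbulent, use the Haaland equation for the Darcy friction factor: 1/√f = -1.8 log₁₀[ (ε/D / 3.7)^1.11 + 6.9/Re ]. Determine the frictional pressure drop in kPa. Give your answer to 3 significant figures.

Q = 21.7 m³/h = 21.7/3600 = 0.006028 m³/s.
Cross-sectional area A = πD²/4 = π(0.157)²/4 = 0.01936 m²; mean velocity V = Q/A = 0.006028/0.01936 = 0.3114 m/s.
Reynolds number Re = ρVD/μ = 892 · 0.3114 · 0.157 / 0.0992 = 439.6.
Re < 2300 → laminar flow, so f = 64/Re = 64/439.6 = 0.1456 (the turbulent correlation is not needed).
Darcy-Weisbach: ΔP = f(L/D)(ρV²/2) = 0.1456·(573/0.157)·(892·0.3114²/2) = 0.1456·3650·43.24 = 2.298e+04 Pa.
ΔP = 2.298e+04 Pa = 23.0 kPa.

ΔP ≈ 23.0 kPa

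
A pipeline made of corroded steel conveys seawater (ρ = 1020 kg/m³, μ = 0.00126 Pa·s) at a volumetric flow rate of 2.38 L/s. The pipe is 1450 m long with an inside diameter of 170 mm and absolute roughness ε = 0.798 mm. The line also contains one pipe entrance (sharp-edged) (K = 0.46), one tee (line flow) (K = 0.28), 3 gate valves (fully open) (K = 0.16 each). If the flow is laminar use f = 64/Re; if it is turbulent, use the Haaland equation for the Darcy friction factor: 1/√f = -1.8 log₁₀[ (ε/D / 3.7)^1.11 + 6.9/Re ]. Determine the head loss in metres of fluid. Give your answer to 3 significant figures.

h_f ≈ 0.169 m

Q = 2.38 L/s = 2.38/1000 = 0.00238 m³/s.
Cross-sectional area A = πD²/4 = π(0.17)²/4 = 0.0227 m²; mean velocity V = Q/A = 0.00238/0.0227 = 0.1049 m/s.
Reynolds number Re = ρVD/μ = 1020 · 0.1049 · 0.17 / 0.00126 = 1.443e+04.
Re > 4000 → turbulent. Relative roughness ε/D = 0.000798/0.17 = 0.00469. Haaland: 1/√f = -1.8 log₁₀[(0.00469/3.7)^1.11 + 6.9/1.443e+04] = -1.8 log₁₀[0.000609 + 0.000478] = 5.335, so f = 0.03514.
Total minor-loss coefficient ΣK = 1·0.46 + 1·0.28 + 3·0.16 = 1.22.
ΔP = [f·L/D + ΣK]·(ρV²/2) = [0.03514·1450/0.17 + 1.22]·(1020·0.1049²/2) = [299.7 + 1.22]·5.607 = 1687 Pa.
Head loss h_f = ΔP/(ρg) = 1687/(1020·9.81) = 0.169 m.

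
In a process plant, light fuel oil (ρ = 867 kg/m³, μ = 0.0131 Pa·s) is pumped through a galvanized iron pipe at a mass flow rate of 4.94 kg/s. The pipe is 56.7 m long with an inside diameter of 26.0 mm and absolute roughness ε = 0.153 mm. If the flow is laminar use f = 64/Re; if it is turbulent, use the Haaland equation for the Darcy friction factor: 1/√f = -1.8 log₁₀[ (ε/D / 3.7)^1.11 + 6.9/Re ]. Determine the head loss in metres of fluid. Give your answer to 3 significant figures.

A = πD²/4 = π(0.026)²/4 = 0.0005309 m²; mean velocity V = ṁ/(ρA) = 4.94/(867 · 0.0005309) = 10.73 m/s.
Reynolds number Re = ρVD/μ = 867 · 10.73 · 0.026 / 0.0131 = 1.847e+04.
Re > 4000 → turbulent. Relative roughness ε/D = 0.000153/0.026 = 0.00588. Haaland: 1/√f = -1.8 log₁₀[(0.00588/3.7)^1.11 + 6.9/1.847e+04] = -1.8 log₁₀[0.000783 + 0.000374] = 5.286, so f = 0.03578.
Darcy-Weisbach: ΔP = f(L/D)(ρV²/2) = 0.03578·(56.7/0.026)·(867·10.73²/2) = 0.03578·2181·4.993e+04 = 3.896e+06 Pa.
Head loss h_f = ΔP/(ρg) = 3.896e+06/(867·9.81) = 458 m.

h_f ≈ 458 m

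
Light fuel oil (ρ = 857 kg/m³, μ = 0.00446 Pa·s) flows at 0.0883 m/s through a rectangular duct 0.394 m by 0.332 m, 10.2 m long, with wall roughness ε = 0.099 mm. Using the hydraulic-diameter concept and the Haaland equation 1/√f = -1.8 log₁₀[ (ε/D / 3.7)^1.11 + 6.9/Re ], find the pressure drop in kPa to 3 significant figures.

ΔP ≈ 0.00338 kPa

Hydraulic diameter D_h = 4A/P = 4·(0.394·0.332)/(2·(0.394+0.332)) = 0.5232/1.452 = 0.3604 m.
Re = ρVD_h/μ = 857·0.0883·0.3604/0.00446 = 6114.
ε/D_h = 9.9e-05/0.3604 = 0.000275; Haaland gives 1/√f = -1.8 log₁₀[2.61e-05+0.00113] = 5.288, so f = 0.03577.
ΔP = f(L/D_h)(ρV²/2) = 0.03577·10.2/0.3604·3.341 = 3.382 Pa.
ΔP = 0.00338 kPa.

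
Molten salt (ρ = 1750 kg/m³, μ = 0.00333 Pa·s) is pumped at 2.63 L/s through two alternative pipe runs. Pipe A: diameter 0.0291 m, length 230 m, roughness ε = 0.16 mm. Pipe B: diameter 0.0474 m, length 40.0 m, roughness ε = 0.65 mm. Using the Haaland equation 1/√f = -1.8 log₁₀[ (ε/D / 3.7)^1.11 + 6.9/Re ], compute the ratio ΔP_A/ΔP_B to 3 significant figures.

ΔP_A/ΔP_B ≈ 49.3

Pipe A: V = Q/A = 0.00263/0.0006651 = 3.954 m/s; Re = 6.047e+04; ε/D = 0.0055; Haaland → f = 0.03263; ΔP_A = f(L/D)(ρV²/2) = 3.528e+06 Pa.
Pipe B: V = Q/A = 0.00263/0.001765 = 1.49 m/s; Re = 3.713e+04; ε/D = 0.0137; Haaland → f = 0.04362; ΔP_B = f(L/D)(ρV²/2) = 7.155e+04 Pa.
ΔP_A/ΔP_B = 3.528e+06/7.155e+04 = 49.3.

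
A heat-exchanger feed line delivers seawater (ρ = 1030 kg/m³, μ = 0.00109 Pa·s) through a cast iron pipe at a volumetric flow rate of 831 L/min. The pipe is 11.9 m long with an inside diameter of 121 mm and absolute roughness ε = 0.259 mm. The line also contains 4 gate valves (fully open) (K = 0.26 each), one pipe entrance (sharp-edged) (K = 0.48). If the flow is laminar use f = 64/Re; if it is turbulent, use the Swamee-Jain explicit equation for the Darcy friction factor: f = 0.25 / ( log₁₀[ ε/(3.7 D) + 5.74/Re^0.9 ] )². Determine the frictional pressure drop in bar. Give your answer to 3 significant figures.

ΔP ≈ 0.0299 bar

Q = 831 L/min = 831/60000 = 0.01385 m³/s.
Cross-sectional area A = πD²/4 = π(0.121)²/4 = 0.0115 m²; mean velocity V = Q/A = 0.01385/0.0115 = 1.204 m/s.
Reynolds number Re = ρVD/μ = 1030 · 1.204 · 0.121 / 0.00109 = 1.377e+05.
Re > 4000 → turbulent. Relative roughness ε/D = 0.000259/0.121 = 0.00214. Swamee-Jain: f = 0.25/(log₁₀[0.00214/3.7 + 5.74/1.377e+05^0.9])² = 0.25/(log₁₀[0.000579 + 0.000136])² = 0.25/(-3.146)² = 0.02526.
Total minor-loss coefficient ΣK = 4·0.26 + 1·0.48 = 1.52.
ΔP = [f·L/D + ΣK]·(ρV²/2) = [0.02526·11.9/0.121 + 1.52]·(1030·1.204²/2) = [2.484 + 1.52]·747.1 = 2992 Pa.
ΔP = 2992 Pa = 0.0299 bar.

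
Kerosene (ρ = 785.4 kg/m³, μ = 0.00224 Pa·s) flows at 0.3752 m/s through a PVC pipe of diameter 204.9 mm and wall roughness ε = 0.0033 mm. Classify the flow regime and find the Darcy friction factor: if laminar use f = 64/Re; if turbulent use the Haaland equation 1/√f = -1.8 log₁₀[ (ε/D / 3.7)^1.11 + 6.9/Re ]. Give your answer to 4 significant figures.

Re = ρVD/μ = 785.4·0.3752·0.2049/0.00224 = 2.696e+04.
Re > 4000 → turbulent. ε/D = 3.3e-06/0.2049 = 1.61e-05; Haaland: 1/√f = -1.8 log₁₀[1.12e-06 + 0.000256] = 6.462, so f = 0.02395.

f ≈ 0.02395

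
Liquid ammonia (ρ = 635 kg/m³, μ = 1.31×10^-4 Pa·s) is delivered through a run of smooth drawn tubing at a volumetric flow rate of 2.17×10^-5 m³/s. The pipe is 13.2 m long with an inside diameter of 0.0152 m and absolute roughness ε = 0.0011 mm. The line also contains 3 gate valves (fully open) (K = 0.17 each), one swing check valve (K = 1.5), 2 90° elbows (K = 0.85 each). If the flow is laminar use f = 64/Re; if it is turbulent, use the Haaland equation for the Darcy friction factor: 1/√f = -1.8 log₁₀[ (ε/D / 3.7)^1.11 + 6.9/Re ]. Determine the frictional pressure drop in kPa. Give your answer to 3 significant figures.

Cross-sectional area A = πD²/4 = π(0.0152)²/4 = 0.0001815 m²; mean velocity V = Q/A = 2.17e-05/0.0001815 = 0.1196 m/s.
Reynolds number Re = ρVD/μ = 635 · 0.1196 · 0.0152 / 0.000131 = 8811.
Re > 4000 → turbulent. Relative roughness ε/D = 1.1e-06/0.0152 = 7.24e-05. Haaland: 1/√f = -1.8 log₁₀[(7.24e-05/3.7)^1.11 + 6.9/8811] = -1.8 log₁₀[5.93e-06 + 0.000783] = 5.585, so f = 0.03206.
Total minor-loss coefficient ΣK = 3·0.17 + 1·1.5 + 2·0.85 = 3.71.
ΔP = [f·L/D + ΣK]·(ρV²/2) = [0.03206·13.2/0.0152 + 3.71]·(635·0.1196²/2) = [27.84 + 3.71]·4.541 = 143.2 Pa.
ΔP = 143.2 Pa = 0.143 kPa.

ΔP ≈ 0.143 kPa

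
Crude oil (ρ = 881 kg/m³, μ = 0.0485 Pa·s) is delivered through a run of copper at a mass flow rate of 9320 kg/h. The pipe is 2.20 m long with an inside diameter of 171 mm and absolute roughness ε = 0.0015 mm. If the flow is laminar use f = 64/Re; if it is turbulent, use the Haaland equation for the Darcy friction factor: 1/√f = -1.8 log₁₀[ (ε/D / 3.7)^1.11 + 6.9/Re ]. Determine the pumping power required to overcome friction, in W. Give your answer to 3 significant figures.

P ≈ 0.0439 W

ṁ = 9320 kg/h = 9320/3600 = 2.589 kg/s.
A = πD²/4 = π(0.171)²/4 = 0.02297 m²; mean velocity V = ṁ/(ρA) = 2.589/(881 · 0.02297) = 0.128 m/s.
Reynolds number Re = ρVD/μ = 881 · 0.128 · 0.171 / 0.0485 = 397.5.
Re < 2300 → laminar flow, so f = 64/Re = 64/397.5 = 0.161 (the turbulent correlation is not needed).
Darcy-Weisbach: ΔP = f(L/D)(ρV²/2) = 0.161·(2.2/0.171)·(881·0.128²/2) = 0.161·12.87·7.212 = 14.94 Pa.
Q = ṁ/ρ = 2.589/881 = 0.002939 m³/s.
Pumping power P = QΔP = 0.002939·14.94 = 0.04391 W = 0.0439 W.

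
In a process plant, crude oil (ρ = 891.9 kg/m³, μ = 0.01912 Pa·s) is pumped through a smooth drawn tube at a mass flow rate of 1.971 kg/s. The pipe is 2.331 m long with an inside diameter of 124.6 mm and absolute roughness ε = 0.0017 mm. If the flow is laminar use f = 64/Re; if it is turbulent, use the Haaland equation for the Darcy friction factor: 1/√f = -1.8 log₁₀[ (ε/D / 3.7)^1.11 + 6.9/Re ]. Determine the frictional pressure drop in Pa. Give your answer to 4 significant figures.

A = πD²/4 = π(0.1246)²/4 = 0.01219 m²; mean velocity V = ṁ/(ρA) = 1.971/(891.9 · 0.01219) = 0.1812 m/s.
Reynolds number Re = ρVD/μ = 891.9 · 0.1812 · 0.1246 / 0.0191 = 1053.
Re < 2300 → laminar flow, so f = 64/Re = 64/1053 = 0.06076 (the turbulent correlation is not needed).
Darcy-Weisbach: ΔP = f(L/D)(ρV²/2) = 0.06076·(2.331/0.1246)·(891.9·0.1812²/2) = 0.06076·18.71·14.65 = 16.65 Pa.

ΔP ≈ 16.65 Pa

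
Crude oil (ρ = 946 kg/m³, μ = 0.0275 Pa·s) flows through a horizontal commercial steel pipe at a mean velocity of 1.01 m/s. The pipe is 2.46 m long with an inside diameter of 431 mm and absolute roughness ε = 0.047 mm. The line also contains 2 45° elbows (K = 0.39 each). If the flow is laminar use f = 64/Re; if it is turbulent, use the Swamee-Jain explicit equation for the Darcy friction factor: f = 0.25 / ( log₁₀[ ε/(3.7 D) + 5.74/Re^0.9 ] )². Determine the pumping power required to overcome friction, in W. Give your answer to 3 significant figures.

P ≈ 66.8 W

Reynolds number Re = ρVD/μ = 946 · 1.01 · 0.431 / 0.0275 = 1.497e+04.
Re > 4000 → turbulent. Relative roughness ε/D = 4.7e-05/0.431 = 0.000109. Swamee-Jain: f = 0.25/(log₁₀[0.000109/3.7 + 5.74/1.497e+04^0.9])² = 0.25/(log₁₀[2.95e-05 + 0.001])² = 0.25/(-2.986)² = 0.02803.
Total minor-loss coefficient ΣK = 2·0.39 = 0.78.
ΔP = [f·L/D + ΣK]·(ρV²/2) = [0.02803·2.46/0.431 + 0.78]·(946·1.01²/2) = [0.16 + 0.78]·482.5 = 453.6 Pa.
Q = V·A = 1.01·0.1459 = 0.1474 m³/s.
Pumping power P = QΔP = 0.1474·453.6 = 66.83 W = 66.8 W.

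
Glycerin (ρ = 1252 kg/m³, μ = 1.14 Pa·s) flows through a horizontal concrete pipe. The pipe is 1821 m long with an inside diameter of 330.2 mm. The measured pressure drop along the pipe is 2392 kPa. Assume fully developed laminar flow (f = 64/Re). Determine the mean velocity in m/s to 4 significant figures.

V ≈ 3.926 m/s

For laminar flow, f = 64/Re with Re = ρVD/μ, so Darcy-Weisbach reduces to ΔP = 32μLV/D². Solving for V: V = ΔP·D²/(32μL) = 2.392e+06·(0.3302)²/(32·1.14·1821) = 3.926 m/s.
Check: Re = ρVD/μ = 1252·3.926·0.3302/1.14 = 1424 < 2300, so the laminar assumption holds.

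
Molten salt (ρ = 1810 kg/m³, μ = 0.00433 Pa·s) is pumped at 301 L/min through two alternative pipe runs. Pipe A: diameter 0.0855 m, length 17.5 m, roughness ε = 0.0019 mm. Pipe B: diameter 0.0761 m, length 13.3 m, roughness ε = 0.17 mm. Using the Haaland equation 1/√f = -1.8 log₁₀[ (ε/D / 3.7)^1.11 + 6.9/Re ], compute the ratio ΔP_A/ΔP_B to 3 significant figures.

Pipe A: V = Q/A = 0.005017/0.005741 = 0.8738 m/s; Re = 3.123e+04; ε/D = 2.22e-05; Haaland → f = 0.02313; ΔP_A = f(L/D)(ρV²/2) = 3272 Pa.
Pipe B: V = Q/A = 0.005017/0.004548 = 1.103 m/s; Re = 3.509e+04; ε/D = 0.00223; Haaland → f = 0.02777; ΔP_B = f(L/D)(ρV²/2) = 5344 Pa.
ΔP_A/ΔP_B = 3272/5344 = 0.612.

ΔP_A/ΔP_B ≈ 0.612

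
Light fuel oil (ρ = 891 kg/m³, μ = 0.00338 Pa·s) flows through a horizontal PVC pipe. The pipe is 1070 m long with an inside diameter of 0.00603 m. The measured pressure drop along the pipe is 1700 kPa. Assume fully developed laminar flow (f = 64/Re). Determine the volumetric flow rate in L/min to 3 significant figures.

For laminar flow, f = 64/Re with Re = ρVD/μ, so Darcy-Weisbach reduces to ΔP = 32μLV/D². Solving for V: V = ΔP·D²/(32μL) = 1.7e+06·(0.00603)²/(32·0.00338·1070) = 0.5341 m/s.
Check: Re = ρVD/μ = 891·0.5341·0.00603/0.00338 = 849 < 2300, so the laminar assumption holds.
Q = V·A = 0.5341·(π/4·0.00603²) = 1.525e-05 m³/s = 0.915 L/min.

Q ≈ 0.915 L/min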